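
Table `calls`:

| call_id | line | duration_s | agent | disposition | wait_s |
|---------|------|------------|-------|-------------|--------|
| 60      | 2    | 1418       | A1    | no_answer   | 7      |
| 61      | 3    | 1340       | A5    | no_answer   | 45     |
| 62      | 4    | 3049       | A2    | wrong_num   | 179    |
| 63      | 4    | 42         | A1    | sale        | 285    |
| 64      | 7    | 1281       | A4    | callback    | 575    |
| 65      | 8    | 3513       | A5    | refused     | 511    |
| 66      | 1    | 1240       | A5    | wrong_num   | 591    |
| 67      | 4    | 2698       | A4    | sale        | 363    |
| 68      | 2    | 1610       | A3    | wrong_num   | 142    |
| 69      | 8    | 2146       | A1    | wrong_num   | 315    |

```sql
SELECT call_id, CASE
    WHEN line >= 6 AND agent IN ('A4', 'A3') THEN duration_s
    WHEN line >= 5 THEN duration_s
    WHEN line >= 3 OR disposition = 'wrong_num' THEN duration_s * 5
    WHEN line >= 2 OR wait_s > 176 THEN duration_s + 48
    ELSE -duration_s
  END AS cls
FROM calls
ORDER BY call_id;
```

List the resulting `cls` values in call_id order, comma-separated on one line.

call_id=60: line >= 2 OR wait_s > 176 → 1466
call_id=61: line >= 3 OR disposition = 'wrong_num' → 6700
call_id=62: line >= 3 OR disposition = 'wrong_num' → 15245
call_id=63: line >= 3 OR disposition = 'wrong_num' → 210
call_id=64: line >= 6 AND agent IN ('A4', 'A3') → 1281
call_id=65: line >= 5 → 3513
call_id=66: line >= 3 OR disposition = 'wrong_num' → 6200
call_id=67: line >= 3 OR disposition = 'wrong_num' → 13490
call_id=68: line >= 3 OR disposition = 'wrong_num' → 8050
call_id=69: line >= 5 → 2146

1466, 6700, 15245, 210, 1281, 3513, 6200, 13490, 8050, 2146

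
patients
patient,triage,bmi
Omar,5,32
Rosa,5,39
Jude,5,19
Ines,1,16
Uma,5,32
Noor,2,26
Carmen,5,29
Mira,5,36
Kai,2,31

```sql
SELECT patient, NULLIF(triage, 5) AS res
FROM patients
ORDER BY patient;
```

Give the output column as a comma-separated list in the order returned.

patient=Carmen: triage=5 vs 5: equal → NULL
patient=Ines: triage=1 vs 5: differ → 1
patient=Jude: triage=5 vs 5: equal → NULL
patient=Kai: triage=2 vs 5: differ → 2
patient=Mira: triage=5 vs 5: equal → NULL
patient=Noor: triage=2 vs 5: differ → 2
patient=Omar: triage=5 vs 5: equal → NULL
patient=Rosa: triage=5 vs 5: equal → NULL
patient=Uma: triage=5 vs 5: equal → NULL

NULL, 1, NULL, 2, NULL, 2, NULL, NULL, NULL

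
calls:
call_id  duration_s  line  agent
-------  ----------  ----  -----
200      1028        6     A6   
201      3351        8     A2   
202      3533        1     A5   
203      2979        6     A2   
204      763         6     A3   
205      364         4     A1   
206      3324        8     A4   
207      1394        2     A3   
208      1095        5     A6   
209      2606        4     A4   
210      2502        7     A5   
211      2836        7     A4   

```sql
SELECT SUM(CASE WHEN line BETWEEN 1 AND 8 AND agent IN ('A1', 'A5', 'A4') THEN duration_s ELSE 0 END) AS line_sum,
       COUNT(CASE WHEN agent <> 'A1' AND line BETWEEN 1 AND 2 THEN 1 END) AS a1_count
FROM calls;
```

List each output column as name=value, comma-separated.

line_sum=15165, a1_count=2

[line_sum: line BETWEEN 1 AND 8 AND agent IN ('A1', 'A5', 'A4')]
call_id=200: ✗
call_id=201: ✗
call_id=202: ✓ → 3533
call_id=203: ✗
call_id=204: ✗
call_id=205: ✓ → 364
call_id=206: ✓ → 3324
call_id=207: ✗
call_id=208: ✗
call_id=209: ✓ → 2606
call_id=210: ✓ → 2502
call_id=211: ✓ → 2836
line_sum = 3533 + 364 + 3324 + 2606 + 2502 + 2836 = 15165
—
[a1_count: agent <> 'A1' AND line BETWEEN 1 AND 2]
call_id=200: ✗
call_id=201: ✗
call_id=202: ✓ → 1
call_id=203: ✗
call_id=204: ✗
call_id=205: ✗
call_id=206: ✗
call_id=207: ✓ → 1
call_id=208: ✗
call_id=209: ✗
call_id=210: ✗
call_id=211: ✗
a1_count = COUNT(1, 1) = 2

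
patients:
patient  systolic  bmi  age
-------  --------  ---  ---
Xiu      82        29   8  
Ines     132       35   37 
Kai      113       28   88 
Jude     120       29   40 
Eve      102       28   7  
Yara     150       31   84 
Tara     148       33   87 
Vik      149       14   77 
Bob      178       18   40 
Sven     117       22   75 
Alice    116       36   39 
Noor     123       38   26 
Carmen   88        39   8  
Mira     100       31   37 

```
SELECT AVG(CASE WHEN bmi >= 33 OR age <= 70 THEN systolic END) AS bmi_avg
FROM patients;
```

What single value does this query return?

118.9

patient=Xiu: ✓ → 82
patient=Ines: ✓ → 132
patient=Kai: ✗
patient=Jude: ✓ → 120
patient=Eve: ✓ → 102
patient=Yara: ✗
patient=Tara: ✓ → 148
patient=Vik: ✗
patient=Bob: ✓ → 178
patient=Sven: ✗
patient=Alice: ✓ → 116
patient=Noor: ✓ → 123
patient=Carmen: ✓ → 88
patient=Mira: ✓ → 100
bmi_avg = (82 + 132 + 120 + 102 + 148 + 178 + 116 + 123 + 88 + 100) / 10 = 118.9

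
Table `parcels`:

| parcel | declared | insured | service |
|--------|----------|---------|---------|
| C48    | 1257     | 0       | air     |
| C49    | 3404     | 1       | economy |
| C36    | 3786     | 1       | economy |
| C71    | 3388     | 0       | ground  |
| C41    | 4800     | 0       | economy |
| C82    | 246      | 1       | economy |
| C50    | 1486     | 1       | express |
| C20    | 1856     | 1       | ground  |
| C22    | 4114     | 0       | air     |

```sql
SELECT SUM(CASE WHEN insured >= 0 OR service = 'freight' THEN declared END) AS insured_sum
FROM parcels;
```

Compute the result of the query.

24337

parcel=C48: ✓ → 1257
parcel=C49: ✓ → 3404
parcel=C36: ✓ → 3786
parcel=C71: ✓ → 3388
parcel=C41: ✓ → 4800
parcel=C82: ✓ → 246
parcel=C50: ✓ → 1486
parcel=C20: ✓ → 1856
parcel=C22: ✓ → 4114
insured_sum = 1257 + 3404 + 3786 + 3388 + 4800 + 246 + 1486 + 1856 + 4114 = 24337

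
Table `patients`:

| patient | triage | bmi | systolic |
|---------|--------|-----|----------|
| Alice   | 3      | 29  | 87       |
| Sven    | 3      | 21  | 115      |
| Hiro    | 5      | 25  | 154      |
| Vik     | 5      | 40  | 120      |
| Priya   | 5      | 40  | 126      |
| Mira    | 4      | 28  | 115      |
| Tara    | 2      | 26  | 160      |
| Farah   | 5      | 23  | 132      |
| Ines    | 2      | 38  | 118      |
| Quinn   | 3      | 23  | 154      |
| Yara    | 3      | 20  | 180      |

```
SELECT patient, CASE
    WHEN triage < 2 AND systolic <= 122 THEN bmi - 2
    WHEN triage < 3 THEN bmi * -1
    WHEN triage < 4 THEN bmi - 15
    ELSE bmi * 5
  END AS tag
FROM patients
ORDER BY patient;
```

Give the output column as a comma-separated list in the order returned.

14, 115, 125, -38, 140, 200, 8, 6, -26, 200, 5

patient=Alice: triage < 4 → 14
patient=Farah: ELSE → 115
patient=Hiro: ELSE → 125
patient=Ines: triage < 3 → -38
patient=Mira: ELSE → 140
patient=Priya: ELSE → 200
patient=Quinn: triage < 4 → 8
patient=Sven: triage < 4 → 6
patient=Tara: triage < 3 → -26
patient=Vik: ELSE → 200
patient=Yara: triage < 4 → 5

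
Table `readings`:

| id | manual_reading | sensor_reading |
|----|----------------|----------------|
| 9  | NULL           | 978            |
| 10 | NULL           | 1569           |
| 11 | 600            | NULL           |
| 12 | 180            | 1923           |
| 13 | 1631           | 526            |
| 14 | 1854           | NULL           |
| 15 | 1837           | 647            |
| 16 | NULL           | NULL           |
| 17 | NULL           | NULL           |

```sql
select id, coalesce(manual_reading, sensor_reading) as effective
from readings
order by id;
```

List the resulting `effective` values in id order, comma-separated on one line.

id=9: manual_reading=NULL, sensor_reading=978 → 978
id=10: manual_reading=NULL, sensor_reading=1569 → 1569
id=11: manual_reading=600 → 600
id=12: manual_reading=180 → 180
id=13: manual_reading=1631 → 1631
id=14: manual_reading=1854 → 1854
id=15: manual_reading=1837 → 1837
id=16: manual_reading=NULL, sensor_reading=NULL (all NULL) → NULL
id=17: manual_reading=NULL, sensor_reading=NULL (all NULL) → NULL

978, 1569, 600, 180, 1631, 1854, 1837, NULL, NULL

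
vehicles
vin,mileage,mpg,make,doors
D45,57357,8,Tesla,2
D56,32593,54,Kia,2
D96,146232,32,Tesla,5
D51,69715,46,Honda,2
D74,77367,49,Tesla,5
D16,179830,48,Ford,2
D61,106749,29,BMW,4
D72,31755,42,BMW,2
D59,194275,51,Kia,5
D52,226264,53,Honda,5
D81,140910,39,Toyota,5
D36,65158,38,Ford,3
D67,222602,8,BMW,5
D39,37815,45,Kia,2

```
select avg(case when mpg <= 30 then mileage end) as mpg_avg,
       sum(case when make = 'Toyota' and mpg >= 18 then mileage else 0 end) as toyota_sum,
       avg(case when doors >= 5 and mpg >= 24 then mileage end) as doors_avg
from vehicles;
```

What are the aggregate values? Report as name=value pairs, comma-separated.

[mpg_avg: mpg <= 30]
vin=D45: ✓ → 57357
vin=D56: ✗
vin=D96: ✗
vin=D51: ✗
vin=D74: ✗
vin=D16: ✗
vin=D61: ✓ → 106749
vin=D72: ✗
vin=D59: ✗
vin=D52: ✗
vin=D81: ✗
vin=D36: ✗
vin=D67: ✓ → 222602
vin=D39: ✗
mpg_avg = (57357 + 106749 + 222602) / 3 = 128902.6666666667
—
[toyota_sum: make = 'Toyota' and mpg >= 18]
vin=D45: ✗
vin=D56: ✗
vin=D96: ✗
vin=D51: ✗
vin=D74: ✗
vin=D16: ✗
vin=D61: ✗
vin=D72: ✗
vin=D59: ✗
vin=D52: ✗
vin=D81: ✓ → 140910
vin=D36: ✗
vin=D67: ✗
vin=D39: ✗
toyota_sum = 140910
—
[doors_avg: doors >= 5 and mpg >= 24]
vin=D45: ✗
vin=D56: ✗
vin=D96: ✓ → 146232
vin=D51: ✗
vin=D74: ✓ → 77367
vin=D16: ✗
vin=D61: ✗
vin=D72: ✗
vin=D59: ✓ → 194275
vin=D52: ✓ → 226264
vin=D81: ✓ → 140910
vin=D36: ✗
vin=D67: ✗
vin=D39: ✗
doors_avg = (146232 + 77367 + 194275 + 226264 + 140910) / 5 = 157009.6

mpg_avg=128902.6666666667, toyota_sum=140910, doors_avg=157009.6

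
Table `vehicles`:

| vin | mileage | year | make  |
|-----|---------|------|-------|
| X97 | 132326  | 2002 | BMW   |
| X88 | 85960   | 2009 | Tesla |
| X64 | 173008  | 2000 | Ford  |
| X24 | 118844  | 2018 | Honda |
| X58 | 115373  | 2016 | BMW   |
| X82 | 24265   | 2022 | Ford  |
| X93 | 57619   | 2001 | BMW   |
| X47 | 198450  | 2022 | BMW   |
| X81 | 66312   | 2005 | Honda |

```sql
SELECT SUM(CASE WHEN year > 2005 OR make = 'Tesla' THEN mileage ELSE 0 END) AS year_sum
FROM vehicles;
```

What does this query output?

542892

vin=X97: ✗
vin=X88: ✓ → 85960
vin=X64: ✗
vin=X24: ✓ → 118844
vin=X58: ✓ → 115373
vin=X82: ✓ → 24265
vin=X93: ✗
vin=X47: ✓ → 198450
vin=X81: ✗
year_sum = 85960 + 118844 + 115373 + 24265 + 198450 = 542892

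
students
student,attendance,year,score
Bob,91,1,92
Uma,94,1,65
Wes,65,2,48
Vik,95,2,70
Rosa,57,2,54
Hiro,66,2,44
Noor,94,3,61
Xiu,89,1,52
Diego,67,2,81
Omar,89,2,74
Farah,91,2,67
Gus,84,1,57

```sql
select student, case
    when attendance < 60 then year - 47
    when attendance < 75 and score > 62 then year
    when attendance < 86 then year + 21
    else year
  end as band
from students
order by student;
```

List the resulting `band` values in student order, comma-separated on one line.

student=Bob: ELSE → 1
student=Diego: attendance < 75 and score > 62 → 2
student=Farah: ELSE → 2
student=Gus: attendance < 86 → 22
student=Hiro: attendance < 86 → 23
student=Noor: ELSE → 3
student=Omar: ELSE → 2
student=Rosa: attendance < 60 → -45
student=Uma: ELSE → 1
student=Vik: ELSE → 2
student=Wes: attendance < 86 → 23
student=Xiu: ELSE → 1

1, 2, 2, 22, 23, 3, 2, -45, 1, 2, 23, 1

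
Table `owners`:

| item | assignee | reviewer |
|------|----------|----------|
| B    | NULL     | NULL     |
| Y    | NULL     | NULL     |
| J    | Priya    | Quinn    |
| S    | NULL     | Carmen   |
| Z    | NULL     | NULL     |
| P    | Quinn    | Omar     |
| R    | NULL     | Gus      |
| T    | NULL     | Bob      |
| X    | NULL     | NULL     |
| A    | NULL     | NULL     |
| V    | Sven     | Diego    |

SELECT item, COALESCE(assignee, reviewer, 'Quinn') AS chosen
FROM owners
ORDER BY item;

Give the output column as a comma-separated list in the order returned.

Quinn, Quinn, Priya, Quinn, Gus, Carmen, Bob, Sven, Quinn, Quinn, Quinn

item=A: assignee=NULL, reviewer=NULL, → literal Quinn → Quinn
item=B: assignee=NULL, reviewer=NULL, → literal Quinn → Quinn
item=J: assignee=Priya → Priya
item=P: assignee=Quinn → Quinn
item=R: assignee=NULL, reviewer=Gus → Gus
item=S: assignee=NULL, reviewer=Carmen → Carmen
item=T: assignee=NULL, reviewer=Bob → Bob
item=V: assignee=Sven → Sven
item=X: assignee=NULL, reviewer=NULL, → literal Quinn → Quinn
item=Y: assignee=NULL, reviewer=NULL, → literal Quinn → Quinn
item=Z: assignee=NULL, reviewer=NULL, → literal Quinn → Quinn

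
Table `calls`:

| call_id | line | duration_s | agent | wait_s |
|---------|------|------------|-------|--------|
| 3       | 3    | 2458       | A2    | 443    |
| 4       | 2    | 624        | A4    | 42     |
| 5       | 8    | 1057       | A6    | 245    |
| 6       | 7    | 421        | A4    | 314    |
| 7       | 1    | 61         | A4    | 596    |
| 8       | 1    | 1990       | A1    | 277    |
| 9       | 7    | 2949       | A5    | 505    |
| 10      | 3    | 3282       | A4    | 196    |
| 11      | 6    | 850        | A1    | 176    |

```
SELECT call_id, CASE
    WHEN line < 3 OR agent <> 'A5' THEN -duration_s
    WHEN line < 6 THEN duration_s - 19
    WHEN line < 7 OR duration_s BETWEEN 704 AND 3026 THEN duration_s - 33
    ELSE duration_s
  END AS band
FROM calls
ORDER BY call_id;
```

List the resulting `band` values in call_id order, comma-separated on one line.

call_id=3: line < 3 OR agent <> 'A5' → -2458
call_id=4: line < 3 OR agent <> 'A5' → -624
call_id=5: line < 3 OR agent <> 'A5' → -1057
call_id=6: line < 3 OR agent <> 'A5' → -421
call_id=7: line < 3 OR agent <> 'A5' → -61
call_id=8: line < 3 OR agent <> 'A5' → -1990
call_id=9: line < 7 OR duration_s BETWEEN 704 AND 3026 → 2916
call_id=10: line < 3 OR agent <> 'A5' → -3282
call_id=11: line < 3 OR agent <> 'A5' → -850

-2458, -624, -1057, -421, -61, -1990, 2916, -3282, -850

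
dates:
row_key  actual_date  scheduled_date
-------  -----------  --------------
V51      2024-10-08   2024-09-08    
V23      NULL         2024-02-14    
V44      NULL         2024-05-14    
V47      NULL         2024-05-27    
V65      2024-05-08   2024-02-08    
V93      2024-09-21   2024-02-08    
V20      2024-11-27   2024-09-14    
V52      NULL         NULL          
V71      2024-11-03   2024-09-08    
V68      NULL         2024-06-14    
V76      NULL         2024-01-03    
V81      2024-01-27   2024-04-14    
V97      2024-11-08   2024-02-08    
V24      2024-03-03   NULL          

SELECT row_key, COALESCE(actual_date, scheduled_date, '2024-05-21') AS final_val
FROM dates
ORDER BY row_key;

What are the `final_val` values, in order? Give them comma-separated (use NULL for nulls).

row_key=V20: actual_date=2024-11-27 → 2024-11-27
row_key=V23: actual_date=NULL, scheduled_date=2024-02-14 → 2024-02-14
row_key=V24: actual_date=2024-03-03 → 2024-03-03
row_key=V44: actual_date=NULL, scheduled_date=2024-05-14 → 2024-05-14
row_key=V47: actual_date=NULL, scheduled_date=2024-05-27 → 2024-05-27
row_key=V51: actual_date=2024-10-08 → 2024-10-08
row_key=V52: actual_date=NULL, scheduled_date=NULL, → literal 2024-05-21 → 2024-05-21
row_key=V65: actual_date=2024-05-08 → 2024-05-08
row_key=V68: actual_date=NULL, scheduled_date=2024-06-14 → 2024-06-14
row_key=V71: actual_date=2024-11-03 → 2024-11-03
row_key=V76: actual_date=NULL, scheduled_date=2024-01-03 → 2024-01-03
row_key=V81: actual_date=2024-01-27 → 2024-01-27
row_key=V93: actual_date=2024-09-21 → 2024-09-21
row_key=V97: actual_date=2024-11-08 → 2024-11-08

2024-11-27, 2024-02-14, 2024-03-03, 2024-05-14, 2024-05-27, 2024-10-08, 2024-05-21, 2024-05-08, 2024-06-14, 2024-11-03, 2024-01-03, 2024-01-27, 2024-09-21, 2024-11-08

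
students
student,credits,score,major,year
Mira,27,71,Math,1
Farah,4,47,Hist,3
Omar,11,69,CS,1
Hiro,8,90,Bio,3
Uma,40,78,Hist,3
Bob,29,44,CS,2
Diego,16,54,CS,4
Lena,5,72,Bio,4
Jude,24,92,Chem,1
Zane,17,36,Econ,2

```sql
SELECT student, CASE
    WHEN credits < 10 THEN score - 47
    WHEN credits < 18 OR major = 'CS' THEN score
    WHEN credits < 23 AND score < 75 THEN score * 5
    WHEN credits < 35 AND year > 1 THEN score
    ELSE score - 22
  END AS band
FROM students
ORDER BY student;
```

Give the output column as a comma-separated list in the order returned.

student=Bob: credits < 18 OR major = 'CS' → 44
student=Diego: credits < 18 OR major = 'CS' → 54
student=Farah: credits < 10 → 0
student=Hiro: credits < 10 → 43
student=Jude: ELSE → 70
student=Lena: credits < 10 → 25
student=Mira: ELSE → 49
student=Omar: credits < 18 OR major = 'CS' → 69
student=Uma: ELSE → 56
student=Zane: credits < 18 OR major = 'CS' → 36

44, 54, 0, 43, 70, 25, 49, 69, 56, 36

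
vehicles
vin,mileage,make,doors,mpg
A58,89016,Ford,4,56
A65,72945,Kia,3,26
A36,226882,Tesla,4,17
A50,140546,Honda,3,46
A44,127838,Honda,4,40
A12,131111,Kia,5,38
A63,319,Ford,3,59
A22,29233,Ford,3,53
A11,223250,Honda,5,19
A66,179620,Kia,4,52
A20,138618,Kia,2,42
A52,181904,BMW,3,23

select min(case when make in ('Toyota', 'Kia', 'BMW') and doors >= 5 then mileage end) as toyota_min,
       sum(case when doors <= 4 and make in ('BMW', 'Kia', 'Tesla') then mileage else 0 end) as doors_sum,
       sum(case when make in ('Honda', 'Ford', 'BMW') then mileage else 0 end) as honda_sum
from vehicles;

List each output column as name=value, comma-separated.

[toyota_min: make in ('Toyota', 'Kia', 'BMW') and doors >= 5]
vin=A58: ✗
vin=A65: ✗
vin=A36: ✗
vin=A50: ✗
vin=A44: ✗
vin=A12: ✓ → 131111
vin=A63: ✗
vin=A22: ✗
vin=A11: ✗
vin=A66: ✗
vin=A20: ✗
vin=A52: ✗
toyota_min = MIN(131111) = 131111
—
[doors_sum: doors <= 4 and make in ('BMW', 'Kia', 'Tesla')]
vin=A58: ✗
vin=A65: ✓ → 72945
vin=A36: ✓ → 226882
vin=A50: ✗
vin=A44: ✗
vin=A12: ✗
vin=A63: ✗
vin=A22: ✗
vin=A11: ✗
vin=A66: ✓ → 179620
vin=A20: ✓ → 138618
vin=A52: ✓ → 181904
doors_sum = 72945 + 226882 + 179620 + 138618 + 181904 = 799969
—
[honda_sum: make in ('Honda', 'Ford', 'BMW')]
vin=A58: ✓ → 89016
vin=A65: ✗
vin=A36: ✗
vin=A50: ✓ → 140546
vin=A44: ✓ → 127838
vin=A12: ✗
vin=A63: ✓ → 319
vin=A22: ✓ → 29233
vin=A11: ✓ → 223250
vin=A66: ✗
vin=A20: ✗
vin=A52: ✓ → 181904
honda_sum = 89016 + 140546 + 127838 + 319 + 29233 + 223250 + 181904 = 792106

toyota_min=131111, doors_sum=799969, honda_sum=792106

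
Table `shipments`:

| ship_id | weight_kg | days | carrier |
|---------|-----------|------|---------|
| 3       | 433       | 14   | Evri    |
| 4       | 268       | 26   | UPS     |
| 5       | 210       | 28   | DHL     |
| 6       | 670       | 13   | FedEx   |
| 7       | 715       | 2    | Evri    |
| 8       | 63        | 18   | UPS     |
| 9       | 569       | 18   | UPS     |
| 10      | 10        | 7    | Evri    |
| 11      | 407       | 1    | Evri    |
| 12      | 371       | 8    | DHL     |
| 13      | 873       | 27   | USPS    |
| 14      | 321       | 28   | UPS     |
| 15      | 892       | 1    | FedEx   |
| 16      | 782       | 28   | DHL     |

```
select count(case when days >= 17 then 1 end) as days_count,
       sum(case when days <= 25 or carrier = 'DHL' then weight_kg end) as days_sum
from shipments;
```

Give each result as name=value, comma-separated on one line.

[days_count: days >= 17]
ship_id=3: ✗
ship_id=4: ✓ → 1
ship_id=5: ✓ → 1
ship_id=6: ✗
ship_id=7: ✗
ship_id=8: ✓ → 1
ship_id=9: ✓ → 1
ship_id=10: ✗
ship_id=11: ✗
ship_id=12: ✗
ship_id=13: ✓ → 1
ship_id=14: ✓ → 1
ship_id=15: ✗
ship_id=16: ✓ → 1
days_count = COUNT(1, 1, 1, 1, 1, 1, 1) = 7
—
[days_sum: days <= 25 or carrier = 'DHL']
ship_id=3: ✓ → 433
ship_id=4: ✗
ship_id=5: ✓ → 210
ship_id=6: ✓ → 670
ship_id=7: ✓ → 715
ship_id=8: ✓ → 63
ship_id=9: ✓ → 569
ship_id=10: ✓ → 10
ship_id=11: ✓ → 407
ship_id=12: ✓ → 371
ship_id=13: ✗
ship_id=14: ✗
ship_id=15: ✓ → 892
ship_id=16: ✓ → 782
days_sum = 433 + 210 + 670 + 715 + 63 + 569 + 10 + 407 + 371 + 892 + 782 = 5122

days_count=7, days_sum=5122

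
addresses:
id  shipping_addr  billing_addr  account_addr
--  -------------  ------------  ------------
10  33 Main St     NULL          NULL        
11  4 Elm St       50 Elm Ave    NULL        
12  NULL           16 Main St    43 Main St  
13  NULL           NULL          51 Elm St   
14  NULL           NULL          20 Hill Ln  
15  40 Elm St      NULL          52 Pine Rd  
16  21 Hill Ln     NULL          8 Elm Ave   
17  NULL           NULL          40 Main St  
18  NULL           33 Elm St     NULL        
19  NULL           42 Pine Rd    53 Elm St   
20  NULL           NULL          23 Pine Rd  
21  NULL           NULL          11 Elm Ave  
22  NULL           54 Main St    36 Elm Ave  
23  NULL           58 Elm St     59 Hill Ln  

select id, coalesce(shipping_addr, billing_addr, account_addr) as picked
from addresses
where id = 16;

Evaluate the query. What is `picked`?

21 Hill Ln

id = 16: shipping_addr=21 Hill Ln, billing_addr=NULL, account_addr=8 Elm Ave.
shipping_addr=21 Hill Ln → 21 Hill Ln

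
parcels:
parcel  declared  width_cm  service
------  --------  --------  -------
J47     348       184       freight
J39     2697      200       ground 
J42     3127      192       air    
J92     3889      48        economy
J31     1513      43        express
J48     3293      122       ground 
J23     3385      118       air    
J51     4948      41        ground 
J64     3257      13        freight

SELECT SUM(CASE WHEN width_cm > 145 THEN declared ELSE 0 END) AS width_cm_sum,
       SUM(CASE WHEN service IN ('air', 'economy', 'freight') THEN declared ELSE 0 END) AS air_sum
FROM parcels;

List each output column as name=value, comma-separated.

[width_cm_sum: width_cm > 145]
parcel=J47: ✓ → 348
parcel=J39: ✓ → 2697
parcel=J42: ✓ → 3127
parcel=J92: ✗
parcel=J31: ✗
parcel=J48: ✗
parcel=J23: ✗
parcel=J51: ✗
parcel=J64: ✗
width_cm_sum = 348 + 2697 + 3127 = 6172
—
[air_sum: service IN ('air', 'economy', 'freight')]
parcel=J47: ✓ → 348
parcel=J39: ✗
parcel=J42: ✓ → 3127
parcel=J92: ✓ → 3889
parcel=J31: ✗
parcel=J48: ✗
parcel=J23: ✓ → 3385
parcel=J51: ✗
parcel=J64: ✓ → 3257
air_sum = 348 + 3127 + 3889 + 3385 + 3257 = 14006

width_cm_sum=6172, air_sum=14006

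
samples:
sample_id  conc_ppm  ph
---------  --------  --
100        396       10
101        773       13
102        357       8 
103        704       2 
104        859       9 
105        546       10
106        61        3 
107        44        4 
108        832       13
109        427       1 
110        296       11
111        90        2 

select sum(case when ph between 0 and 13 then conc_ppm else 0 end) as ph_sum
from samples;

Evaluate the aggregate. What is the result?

5385

sample_id=100: ✓ → 396
sample_id=101: ✓ → 773
sample_id=102: ✓ → 357
sample_id=103: ✓ → 704
sample_id=104: ✓ → 859
sample_id=105: ✓ → 546
sample_id=106: ✓ → 61
sample_id=107: ✓ → 44
sample_id=108: ✓ → 832
sample_id=109: ✓ → 427
sample_id=110: ✓ → 296
sample_id=111: ✓ → 90
ph_sum = 396 + 773 + 357 + 704 + 859 + 546 + 61 + 44 + 832 + 427 + 296 + 90 = 5385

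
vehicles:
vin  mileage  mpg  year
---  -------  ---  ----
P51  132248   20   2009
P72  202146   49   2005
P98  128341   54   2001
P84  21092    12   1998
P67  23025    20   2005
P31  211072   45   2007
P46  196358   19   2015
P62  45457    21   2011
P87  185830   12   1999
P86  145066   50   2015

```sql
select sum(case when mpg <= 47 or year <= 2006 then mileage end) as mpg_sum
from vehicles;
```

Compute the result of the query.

1145569

vin=P51: ✓ → 132248
vin=P72: ✓ → 202146
vin=P98: ✓ → 128341
vin=P84: ✓ → 21092
vin=P67: ✓ → 23025
vin=P31: ✓ → 211072
vin=P46: ✓ → 196358
vin=P62: ✓ → 45457
vin=P87: ✓ → 185830
vin=P86: ✗
mpg_sum = 132248 + 202146 + 128341 + 21092 + 23025 + 211072 + 196358 + 45457 + 185830 = 1145569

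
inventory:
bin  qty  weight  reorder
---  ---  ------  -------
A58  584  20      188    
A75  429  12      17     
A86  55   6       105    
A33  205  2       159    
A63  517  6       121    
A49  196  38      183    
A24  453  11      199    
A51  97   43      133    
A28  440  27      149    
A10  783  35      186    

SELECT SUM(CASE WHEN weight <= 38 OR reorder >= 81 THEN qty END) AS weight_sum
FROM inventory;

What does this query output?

3759

bin=A58: ✓ → 584
bin=A75: ✓ → 429
bin=A86: ✓ → 55
bin=A33: ✓ → 205
bin=A63: ✓ → 517
bin=A49: ✓ → 196
bin=A24: ✓ → 453
bin=A51: ✓ → 97
bin=A28: ✓ → 440
bin=A10: ✓ → 783
weight_sum = 584 + 429 + 55 + 205 + 517 + 196 + 453 + 97 + 440 + 783 = 3759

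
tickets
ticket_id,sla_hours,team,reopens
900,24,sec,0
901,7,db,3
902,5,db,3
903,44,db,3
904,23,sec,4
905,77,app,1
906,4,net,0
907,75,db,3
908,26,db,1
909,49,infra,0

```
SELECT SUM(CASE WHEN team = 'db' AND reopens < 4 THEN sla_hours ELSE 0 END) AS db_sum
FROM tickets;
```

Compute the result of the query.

157

ticket_id=900: ✗
ticket_id=901: ✓ → 7
ticket_id=902: ✓ → 5
ticket_id=903: ✓ → 44
ticket_id=904: ✗
ticket_id=905: ✗
ticket_id=906: ✗
ticket_id=907: ✓ → 75
ticket_id=908: ✓ → 26
ticket_id=909: ✗
db_sum = 7 + 5 + 44 + 75 + 26 = 157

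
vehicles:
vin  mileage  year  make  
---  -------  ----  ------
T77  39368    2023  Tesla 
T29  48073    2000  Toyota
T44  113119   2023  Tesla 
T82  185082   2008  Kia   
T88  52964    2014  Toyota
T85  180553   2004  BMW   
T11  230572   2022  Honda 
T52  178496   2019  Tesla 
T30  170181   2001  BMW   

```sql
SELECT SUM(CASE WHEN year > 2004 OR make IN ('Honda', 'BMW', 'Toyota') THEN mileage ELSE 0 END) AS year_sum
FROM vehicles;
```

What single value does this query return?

1198408

vin=T77: ✓ → 39368
vin=T29: ✓ → 48073
vin=T44: ✓ → 113119
vin=T82: ✓ → 185082
vin=T88: ✓ → 52964
vin=T85: ✓ → 180553
vin=T11: ✓ → 230572
vin=T52: ✓ → 178496
vin=T30: ✓ → 170181
year_sum = 39368 + 48073 + 113119 + 185082 + 52964 + 180553 + 230572 + 178496 + 170181 = 1198408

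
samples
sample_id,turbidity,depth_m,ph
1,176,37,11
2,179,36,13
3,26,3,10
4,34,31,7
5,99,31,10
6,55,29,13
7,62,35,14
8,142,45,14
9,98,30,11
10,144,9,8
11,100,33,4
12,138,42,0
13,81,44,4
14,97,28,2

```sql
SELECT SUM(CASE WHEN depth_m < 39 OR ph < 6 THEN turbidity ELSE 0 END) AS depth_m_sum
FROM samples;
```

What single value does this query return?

sample_id=1: ✓ → 176
sample_id=2: ✓ → 179
sample_id=3: ✓ → 26
sample_id=4: ✓ → 34
sample_id=5: ✓ → 99
sample_id=6: ✓ → 55
sample_id=7: ✓ → 62
sample_id=8: ✗
sample_id=9: ✓ → 98
sample_id=10: ✓ → 144
sample_id=11: ✓ → 100
sample_id=12: ✓ → 138
sample_id=13: ✓ → 81
sample_id=14: ✓ → 97
depth_m_sum = 176 + 179 + 26 + 34 + 99 + 55 + 62 + 98 + 144 + 100 + 138 + 81 + 97 = 1289

1289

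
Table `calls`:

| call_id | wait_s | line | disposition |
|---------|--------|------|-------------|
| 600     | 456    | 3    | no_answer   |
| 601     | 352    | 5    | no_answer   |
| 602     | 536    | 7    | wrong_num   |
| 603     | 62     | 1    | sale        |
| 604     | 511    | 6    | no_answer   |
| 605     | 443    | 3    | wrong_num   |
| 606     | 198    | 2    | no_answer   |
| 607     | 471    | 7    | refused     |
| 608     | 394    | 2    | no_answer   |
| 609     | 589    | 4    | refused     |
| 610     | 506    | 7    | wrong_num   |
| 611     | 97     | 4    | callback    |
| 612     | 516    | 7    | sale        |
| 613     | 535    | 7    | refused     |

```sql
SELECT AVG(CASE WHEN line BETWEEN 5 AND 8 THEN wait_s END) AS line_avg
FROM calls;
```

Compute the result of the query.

489.5714285714

call_id=600: ✗
call_id=601: ✓ → 352
call_id=602: ✓ → 536
call_id=603: ✗
call_id=604: ✓ → 511
call_id=605: ✗
call_id=606: ✗
call_id=607: ✓ → 471
call_id=608: ✗
call_id=609: ✗
call_id=610: ✓ → 506
call_id=611: ✗
call_id=612: ✓ → 516
call_id=613: ✓ → 535
line_avg = (352 + 536 + 511 + 471 + 506 + 516 + 535) / 7 = 489.5714285714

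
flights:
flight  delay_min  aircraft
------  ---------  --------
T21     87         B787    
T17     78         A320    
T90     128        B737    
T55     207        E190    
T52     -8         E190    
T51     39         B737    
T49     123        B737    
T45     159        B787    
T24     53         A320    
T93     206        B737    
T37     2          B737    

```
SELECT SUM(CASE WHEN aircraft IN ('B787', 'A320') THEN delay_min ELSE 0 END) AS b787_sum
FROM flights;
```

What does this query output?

377

flight=T21: ✓ → 87
flight=T17: ✓ → 78
flight=T90: ✗
flight=T55: ✗
flight=T52: ✗
flight=T51: ✗
flight=T49: ✗
flight=T45: ✓ → 159
flight=T24: ✓ → 53
flight=T93: ✗
flight=T37: ✗
b787_sum = 87 + 78 + 159 + 53 = 377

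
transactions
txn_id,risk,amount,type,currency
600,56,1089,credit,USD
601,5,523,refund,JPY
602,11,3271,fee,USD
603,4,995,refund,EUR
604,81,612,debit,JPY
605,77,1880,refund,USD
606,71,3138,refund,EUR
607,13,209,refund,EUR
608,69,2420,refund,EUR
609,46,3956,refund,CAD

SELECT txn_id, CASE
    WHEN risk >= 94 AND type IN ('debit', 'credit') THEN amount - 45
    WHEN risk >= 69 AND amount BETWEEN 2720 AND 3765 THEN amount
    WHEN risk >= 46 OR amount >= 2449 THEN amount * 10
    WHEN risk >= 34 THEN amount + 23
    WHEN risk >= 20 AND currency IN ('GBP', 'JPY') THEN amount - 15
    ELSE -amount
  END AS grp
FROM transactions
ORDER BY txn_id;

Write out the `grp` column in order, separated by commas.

txn_id=600: risk >= 46 OR amount >= 2449 → 10890
txn_id=601: ELSE → -523
txn_id=602: risk >= 46 OR amount >= 2449 → 32710
txn_id=603: ELSE → -995
txn_id=604: risk >= 46 OR amount >= 2449 → 6120
txn_id=605: risk >= 46 OR amount >= 2449 → 18800
txn_id=606: risk >= 69 AND amount BETWEEN 2720 AND 3765 → 3138
txn_id=607: ELSE → -209
txn_id=608: risk >= 46 OR amount >= 2449 → 24200
txn_id=609: risk >= 46 OR amount >= 2449 → 39560

10890, -523, 32710, -995, 6120, 18800, 3138, -209, 24200, 39560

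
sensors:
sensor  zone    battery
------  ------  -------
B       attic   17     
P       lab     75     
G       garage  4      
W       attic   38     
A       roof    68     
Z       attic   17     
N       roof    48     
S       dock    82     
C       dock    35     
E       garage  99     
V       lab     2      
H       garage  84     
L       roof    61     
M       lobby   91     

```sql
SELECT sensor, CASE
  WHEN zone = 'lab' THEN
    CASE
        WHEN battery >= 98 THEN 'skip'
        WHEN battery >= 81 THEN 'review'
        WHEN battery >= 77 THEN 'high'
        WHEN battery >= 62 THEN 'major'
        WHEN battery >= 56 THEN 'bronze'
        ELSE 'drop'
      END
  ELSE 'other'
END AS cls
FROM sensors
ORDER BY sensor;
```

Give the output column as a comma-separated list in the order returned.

other, other, other, other, other, other, other, other, other, major, other, drop, other, other

sensor=A: zone='roof' → outer ELSE → other
sensor=B: zone='attic' → outer ELSE → other
sensor=C: zone='dock' → outer ELSE → other
sensor=E: zone='garage' → outer ELSE → other
sensor=G: zone='garage' → outer ELSE → other
sensor=H: zone='garage' → outer ELSE → other
sensor=L: zone='roof' → outer ELSE → other
sensor=M: zone='lobby' → outer ELSE → other
sensor=N: zone='roof' → outer ELSE → other
sensor=P: zone='lab' → inner[battery >= 62] → major
sensor=S: zone='dock' → outer ELSE → other
sensor=V: zone='lab' → inner[ELSE] → drop
sensor=W: zone='attic' → outer ELSE → other
sensor=Z: zone='attic' → outer ELSE → other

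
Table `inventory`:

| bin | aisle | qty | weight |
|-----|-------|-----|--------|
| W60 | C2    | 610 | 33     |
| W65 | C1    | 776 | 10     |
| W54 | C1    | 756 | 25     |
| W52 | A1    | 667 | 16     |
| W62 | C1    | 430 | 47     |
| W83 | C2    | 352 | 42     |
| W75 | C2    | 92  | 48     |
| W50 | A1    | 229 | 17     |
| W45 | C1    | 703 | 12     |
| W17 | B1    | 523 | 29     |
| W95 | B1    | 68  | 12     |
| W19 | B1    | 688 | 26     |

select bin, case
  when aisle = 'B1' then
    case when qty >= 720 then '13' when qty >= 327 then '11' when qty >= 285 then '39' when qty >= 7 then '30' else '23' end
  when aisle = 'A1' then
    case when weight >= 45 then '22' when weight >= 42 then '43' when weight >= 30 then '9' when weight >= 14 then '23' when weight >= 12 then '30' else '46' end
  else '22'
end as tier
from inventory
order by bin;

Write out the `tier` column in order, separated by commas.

bin=W17: aisle='B1' → inner[qty >= 327] → 11
bin=W19: aisle='B1' → inner[qty >= 327] → 11
bin=W45: aisle='C1' → outer ELSE → 22
bin=W50: aisle='A1' → inner[weight >= 14] → 23
bin=W52: aisle='A1' → inner[weight >= 14] → 23
bin=W54: aisle='C1' → outer ELSE → 22
bin=W60: aisle='C2' → outer ELSE → 22
bin=W62: aisle='C1' → outer ELSE → 22
bin=W65: aisle='C1' → outer ELSE → 22
bin=W75: aisle='C2' → outer ELSE → 22
bin=W83: aisle='C2' → outer ELSE → 22
bin=W95: aisle='B1' → inner[qty >= 7] → 30

11, 11, 22, 23, 23, 22, 22, 22, 22, 22, 22, 30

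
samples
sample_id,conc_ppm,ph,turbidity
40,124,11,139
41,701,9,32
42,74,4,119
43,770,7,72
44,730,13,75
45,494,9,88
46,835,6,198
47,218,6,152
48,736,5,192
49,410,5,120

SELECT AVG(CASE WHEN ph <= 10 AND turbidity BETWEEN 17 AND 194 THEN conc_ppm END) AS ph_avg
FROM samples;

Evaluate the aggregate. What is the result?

486.1428571429

sample_id=40: ✗
sample_id=41: ✓ → 701
sample_id=42: ✓ → 74
sample_id=43: ✓ → 770
sample_id=44: ✗
sample_id=45: ✓ → 494
sample_id=46: ✗
sample_id=47: ✓ → 218
sample_id=48: ✓ → 736
sample_id=49: ✓ → 410
ph_avg = (701 + 74 + 770 + 494 + 218 + 736 + 410) / 7 = 486.1428571429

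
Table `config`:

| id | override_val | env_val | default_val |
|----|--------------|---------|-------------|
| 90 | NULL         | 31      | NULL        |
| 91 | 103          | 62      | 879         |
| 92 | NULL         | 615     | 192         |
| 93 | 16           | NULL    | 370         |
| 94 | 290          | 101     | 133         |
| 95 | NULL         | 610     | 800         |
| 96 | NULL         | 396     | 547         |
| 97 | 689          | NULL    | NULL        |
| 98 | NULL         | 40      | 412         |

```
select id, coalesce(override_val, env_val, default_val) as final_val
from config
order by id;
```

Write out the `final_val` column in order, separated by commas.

id=90: override_val=NULL, env_val=31 → 31
id=91: override_val=103 → 103
id=92: override_val=NULL, env_val=615 → 615
id=93: override_val=16 → 16
id=94: override_val=290 → 290
id=95: override_val=NULL, env_val=610 → 610
id=96: override_val=NULL, env_val=396 → 396
id=97: override_val=689 → 689
id=98: override_val=NULL, env_val=40 → 40

31, 103, 615, 16, 290, 610, 396, 689, 40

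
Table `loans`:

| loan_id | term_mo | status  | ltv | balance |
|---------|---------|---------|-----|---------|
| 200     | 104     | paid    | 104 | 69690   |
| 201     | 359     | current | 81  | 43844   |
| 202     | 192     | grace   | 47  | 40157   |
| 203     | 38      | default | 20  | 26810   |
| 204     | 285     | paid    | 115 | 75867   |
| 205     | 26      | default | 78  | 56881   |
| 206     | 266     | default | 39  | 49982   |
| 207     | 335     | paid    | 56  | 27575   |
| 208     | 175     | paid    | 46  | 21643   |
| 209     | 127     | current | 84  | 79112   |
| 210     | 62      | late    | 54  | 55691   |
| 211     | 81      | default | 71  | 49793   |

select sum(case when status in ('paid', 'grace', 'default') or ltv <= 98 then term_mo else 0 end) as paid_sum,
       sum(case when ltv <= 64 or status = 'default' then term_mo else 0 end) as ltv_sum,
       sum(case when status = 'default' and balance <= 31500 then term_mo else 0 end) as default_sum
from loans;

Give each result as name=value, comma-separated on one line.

[paid_sum: status in ('paid', 'grace', 'default') or ltv <= 98]
loan_id=200: ✓ → 104
loan_id=201: ✓ → 359
loan_id=202: ✓ → 192
loan_id=203: ✓ → 38
loan_id=204: ✓ → 285
loan_id=205: ✓ → 26
loan_id=206: ✓ → 266
loan_id=207: ✓ → 335
loan_id=208: ✓ → 175
loan_id=209: ✓ → 127
loan_id=210: ✓ → 62
loan_id=211: ✓ → 81
paid_sum = 104 + 359 + 192 + 38 + 285 + 26 + 266 + 335 + 175 + 127 + 62 + 81 = 2050
—
[ltv_sum: ltv <= 64 or status = 'default']
loan_id=200: ✗
loan_id=201: ✗
loan_id=202: ✓ → 192
loan_id=203: ✓ → 38
loan_id=204: ✗
loan_id=205: ✓ → 26
loan_id=206: ✓ → 266
loan_id=207: ✓ → 335
loan_id=208: ✓ → 175
loan_id=209: ✗
loan_id=210: ✓ → 62
loan_id=211: ✓ → 81
ltv_sum = 192 + 38 + 26 + 266 + 335 + 175 + 62 + 81 = 1175
—
[default_sum: status = 'default' and balance <= 31500]
loan_id=200: ✗
loan_id=201: ✗
loan_id=202: ✗
loan_id=203: ✓ → 38
loan_id=204: ✗
loan_id=205: ✗
loan_id=206: ✗
loan_id=207: ✗
loan_id=208: ✗
loan_id=209: ✗
loan_id=210: ✗
loan_id=211: ✗
default_sum = 38

paid_sum=2050, ltv_sum=1175, default_sum=38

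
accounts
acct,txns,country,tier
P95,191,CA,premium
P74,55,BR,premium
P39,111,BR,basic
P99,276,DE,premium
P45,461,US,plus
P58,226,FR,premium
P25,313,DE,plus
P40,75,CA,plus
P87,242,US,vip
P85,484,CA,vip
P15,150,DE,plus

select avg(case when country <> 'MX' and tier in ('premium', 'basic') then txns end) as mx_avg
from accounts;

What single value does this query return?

acct=P95: ✓ → 191
acct=P74: ✓ → 55
acct=P39: ✓ → 111
acct=P99: ✓ → 276
acct=P45: ✗
acct=P58: ✓ → 226
acct=P25: ✗
acct=P40: ✗
acct=P87: ✗
acct=P85: ✗
acct=P15: ✗
mx_avg = (191 + 55 + 111 + 276 + 226) / 5 = 171.8

171.8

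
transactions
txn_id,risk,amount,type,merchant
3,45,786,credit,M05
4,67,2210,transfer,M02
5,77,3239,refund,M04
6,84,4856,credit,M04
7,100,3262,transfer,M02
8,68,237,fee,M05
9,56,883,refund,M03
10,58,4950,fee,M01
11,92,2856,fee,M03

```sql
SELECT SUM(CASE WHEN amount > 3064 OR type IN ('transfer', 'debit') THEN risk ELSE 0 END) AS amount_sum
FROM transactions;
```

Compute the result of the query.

txn_id=3: ✗
txn_id=4: ✓ → 67
txn_id=5: ✓ → 77
txn_id=6: ✓ → 84
txn_id=7: ✓ → 100
txn_id=8: ✗
txn_id=9: ✗
txn_id=10: ✓ → 58
txn_id=11: ✗
amount_sum = 67 + 77 + 84 + 100 + 58 = 386

386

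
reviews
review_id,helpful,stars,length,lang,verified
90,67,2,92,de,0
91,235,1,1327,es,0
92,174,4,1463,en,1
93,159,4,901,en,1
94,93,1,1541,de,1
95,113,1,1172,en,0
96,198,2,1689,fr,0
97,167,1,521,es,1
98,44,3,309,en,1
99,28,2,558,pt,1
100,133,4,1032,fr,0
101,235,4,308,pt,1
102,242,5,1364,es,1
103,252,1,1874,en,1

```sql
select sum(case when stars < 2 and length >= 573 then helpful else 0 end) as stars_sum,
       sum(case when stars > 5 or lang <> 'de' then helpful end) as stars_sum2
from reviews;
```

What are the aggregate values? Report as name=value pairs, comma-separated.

stars_sum=693, stars_sum2=1980

[stars_sum: stars < 2 and length >= 573]
review_id=90: ✗
review_id=91: ✓ → 235
review_id=92: ✗
review_id=93: ✗
review_id=94: ✓ → 93
review_id=95: ✓ → 113
review_id=96: ✗
review_id=97: ✗
review_id=98: ✗
review_id=99: ✗
review_id=100: ✗
review_id=101: ✗
review_id=102: ✗
review_id=103: ✓ → 252
stars_sum = 235 + 93 + 113 + 252 = 693
—
[stars_sum2: stars > 5 or lang <> 'de']
review_id=90: ✗
review_id=91: ✓ → 235
review_id=92: ✓ → 174
review_id=93: ✓ → 159
review_id=94: ✗
review_id=95: ✓ → 113
review_id=96: ✓ → 198
review_id=97: ✓ → 167
review_id=98: ✓ → 44
review_id=99: ✓ → 28
review_id=100: ✓ → 133
review_id=101: ✓ → 235
review_id=102: ✓ → 242
review_id=103: ✓ → 252
stars_sum2 = 235 + 174 + 159 + 113 + 198 + 167 + 44 + 28 + 133 + 235 + 242 + 252 = 1980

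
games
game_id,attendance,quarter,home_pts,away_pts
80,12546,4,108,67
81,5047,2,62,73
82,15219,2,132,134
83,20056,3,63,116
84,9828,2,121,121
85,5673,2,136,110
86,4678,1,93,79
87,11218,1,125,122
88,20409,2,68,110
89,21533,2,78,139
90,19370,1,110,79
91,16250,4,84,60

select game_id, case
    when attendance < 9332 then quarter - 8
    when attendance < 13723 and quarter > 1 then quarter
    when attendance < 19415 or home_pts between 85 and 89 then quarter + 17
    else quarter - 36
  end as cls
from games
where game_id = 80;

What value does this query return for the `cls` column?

4

game_id = 80: attendance=12546, quarter=4, home_pts=108, away_pts=67.
attendance < 9332 → false
attendance < 13723 and quarter > 1 → true → 4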